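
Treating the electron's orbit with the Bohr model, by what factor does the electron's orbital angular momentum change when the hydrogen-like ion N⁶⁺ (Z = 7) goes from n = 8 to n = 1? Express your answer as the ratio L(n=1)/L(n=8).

1/8

L = nℏ depends only on n, so L ∝ n.
L(n=1)/L(n=8) = (1/8)^1 = 1/8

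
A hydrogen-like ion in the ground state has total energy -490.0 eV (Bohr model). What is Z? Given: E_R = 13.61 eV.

E_n = −E_R Z²/n² ⇒ Z² = −E_n n²/E_R = 490.0 × 1² / 13.61 ≈ 36.00
Z = 6

6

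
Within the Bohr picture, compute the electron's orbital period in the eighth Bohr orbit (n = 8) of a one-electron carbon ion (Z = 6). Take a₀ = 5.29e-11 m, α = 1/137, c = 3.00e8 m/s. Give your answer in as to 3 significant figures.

r = n²a₀/Z = 8²·5.29e-11/6 = 5.64e-10 m
v = Zαc/n = 6·0.00730·3.00e8/8 = 1.64e6 m/s
T = 2πr/v = 2.16e-15 s = 2160 as

2160 as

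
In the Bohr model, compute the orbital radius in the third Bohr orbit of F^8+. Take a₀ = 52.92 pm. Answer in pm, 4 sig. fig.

52.92 pm

r_n = n²a₀/Z = 3² × 52.92 / 9
    = 9 × 52.92 / 9 = 52.92 pm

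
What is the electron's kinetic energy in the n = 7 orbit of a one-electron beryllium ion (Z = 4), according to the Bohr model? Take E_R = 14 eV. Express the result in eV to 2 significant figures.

4.6 eV

For a Coulomb orbit the virial theorem gives K = −E_n.
E_n = −E_R·Z²/n², so K = E_R·Z²/n² = 14 × 4²/7² = 4.6 eV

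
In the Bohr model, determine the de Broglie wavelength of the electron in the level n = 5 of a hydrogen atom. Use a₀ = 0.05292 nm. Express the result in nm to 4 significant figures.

The Bohr quantisation condition is nλ = 2πr_n.
r_n = n²a₀/Z = 1.323 nm
λ = 2πr_n/n = 2π·1.323/5 = 1.663 nm

1.663 nm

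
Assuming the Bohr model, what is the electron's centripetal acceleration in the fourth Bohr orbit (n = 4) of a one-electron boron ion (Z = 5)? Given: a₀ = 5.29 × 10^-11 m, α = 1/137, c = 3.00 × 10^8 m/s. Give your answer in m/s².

4.43 × 10^22 m/s²

r = n²a₀/Z = 1.69 × 10^-10 m, v = Zαc/n = 2.74 × 10^6 m/s
a = v²/r = (2.74 × 10^6)² / 1.69 × 10^-10 = 4.43 × 10^22 m/s²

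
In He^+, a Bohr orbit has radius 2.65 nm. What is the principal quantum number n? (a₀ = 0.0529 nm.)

r_n = n²a₀/Z ⇒ n² = rZ/a₀ = 2.65 × 2 / 0.0529 ≈ 100.19
n = 10

10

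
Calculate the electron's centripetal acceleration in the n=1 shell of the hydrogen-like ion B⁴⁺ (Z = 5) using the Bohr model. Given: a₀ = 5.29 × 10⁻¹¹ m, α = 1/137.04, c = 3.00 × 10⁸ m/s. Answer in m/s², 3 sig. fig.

r = n²a₀/Z = 1.06 × 10⁻¹¹ m, v = Zαc/n = 1.09 × 10⁷ m/s
a = v²/r = (1.09 × 10⁷)² / 1.06 × 10⁻¹¹ = 1.13 × 10²⁵ m/s²

1.13 × 10²⁵ m/s²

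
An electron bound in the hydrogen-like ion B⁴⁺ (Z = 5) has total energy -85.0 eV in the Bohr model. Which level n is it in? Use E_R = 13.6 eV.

2

E_n = −E_R Z²/n² ⇒ n² = E_R Z²/(−E_n) = 13.6 × 5² / 85.0 ≈ 4.00
n = 2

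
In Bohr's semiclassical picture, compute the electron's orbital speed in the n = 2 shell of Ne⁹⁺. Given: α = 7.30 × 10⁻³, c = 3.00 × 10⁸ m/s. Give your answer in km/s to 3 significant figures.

1.09 × 10⁴ km/s

v_n = Zαc/n = 10 × 0.00730 × 3.00 × 10⁸ / 2
    = 1.09 × 10⁴ km/s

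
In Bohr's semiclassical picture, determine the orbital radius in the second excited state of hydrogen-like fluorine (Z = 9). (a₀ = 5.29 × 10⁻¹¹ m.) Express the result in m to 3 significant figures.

5.29 × 10⁻¹¹ m

r_n = n²a₀/Z = 3² × 5.29 × 10⁻¹¹ / 9
    = 9 × 5.29 × 10⁻¹¹ / 9 = 5.29 × 10⁻¹¹ m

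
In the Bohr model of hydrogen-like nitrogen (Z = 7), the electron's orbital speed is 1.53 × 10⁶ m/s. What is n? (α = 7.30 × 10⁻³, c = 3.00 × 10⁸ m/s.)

10

v_n = Zαc/n ⇒ n = Zαc/v = 7 × 0.00730 × 3.00 × 10⁸ / 1.53 × 10⁶ ≈ 10.02
n = 10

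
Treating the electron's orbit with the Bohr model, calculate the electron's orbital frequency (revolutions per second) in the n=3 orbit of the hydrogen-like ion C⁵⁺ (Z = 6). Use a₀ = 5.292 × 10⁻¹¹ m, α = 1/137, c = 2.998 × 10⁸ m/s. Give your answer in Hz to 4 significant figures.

8.775 × 10¹⁵ Hz

r = n²a₀/Z = 7.938 × 10⁻¹¹ m, v = Zαc/n = 4.377 × 10⁶ m/s
f = v/(2πr) = 8.775 × 10¹⁵ Hz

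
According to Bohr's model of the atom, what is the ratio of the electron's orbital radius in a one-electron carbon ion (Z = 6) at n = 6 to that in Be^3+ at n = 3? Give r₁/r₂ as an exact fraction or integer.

r ∝ Z^-1 · n^2
r₁/r₂ = (6/4)^-1 · (6/3)^2 = 8/3

8/3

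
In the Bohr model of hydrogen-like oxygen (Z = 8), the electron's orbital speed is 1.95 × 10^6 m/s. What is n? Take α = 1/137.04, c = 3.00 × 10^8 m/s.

v_n = Zαc/n ⇒ n = Zαc/v = 8 × 0.00730 × 3.00 × 10^8 / 1.95 × 10^6 ≈ 8.98
n = 9

9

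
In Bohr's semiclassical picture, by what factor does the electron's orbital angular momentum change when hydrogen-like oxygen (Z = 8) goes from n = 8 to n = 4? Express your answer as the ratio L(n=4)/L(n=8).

1/2

L = nℏ depends only on n, so L ∝ n.
L(n=4)/L(n=8) = (4/8)^1 = 1/2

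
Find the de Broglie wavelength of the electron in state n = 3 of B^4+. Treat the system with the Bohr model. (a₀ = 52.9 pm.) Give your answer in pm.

The Bohr quantisation condition is nλ = 2πr_n.
r_n = n²a₀/Z = 95.2 pm
λ = 2πr_n/n = 2π·95.2/3 = 199 pm

199 pm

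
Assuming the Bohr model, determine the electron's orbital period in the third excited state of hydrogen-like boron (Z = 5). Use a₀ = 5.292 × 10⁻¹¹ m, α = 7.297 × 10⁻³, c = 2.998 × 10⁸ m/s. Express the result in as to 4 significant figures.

r = n²a₀/Z = 4²·5.292 × 10⁻¹¹/5 = 1.693 × 10⁻¹⁰ m
v = Zαc/n = 5·0.007297·2.998 × 10⁸/4 = 2.735 × 10⁶ m/s
T = 2πr/v = 3.891 × 10⁻¹⁶ s = 389.1 as

389.1 as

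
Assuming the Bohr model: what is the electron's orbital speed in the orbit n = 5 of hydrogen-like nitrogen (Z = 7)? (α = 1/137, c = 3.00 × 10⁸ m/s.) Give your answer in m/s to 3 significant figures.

v_n = Zαc/n = 7 × 0.00730 × 3.00 × 10⁸ / 5
    = 3.07 × 10⁶ m/s

3.07 × 10⁶ m/s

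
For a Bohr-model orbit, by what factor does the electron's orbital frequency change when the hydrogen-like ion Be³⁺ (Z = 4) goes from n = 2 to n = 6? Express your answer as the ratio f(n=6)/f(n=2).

1/27

f ∝ Z^2 · n^-3; with Z fixed, f ∝ n^-3.
f(n=6)/f(n=2) = (6/2)^-3 = 1/27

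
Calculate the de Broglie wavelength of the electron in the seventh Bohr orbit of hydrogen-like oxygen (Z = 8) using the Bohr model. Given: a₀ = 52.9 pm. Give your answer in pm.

291 pm

The Bohr quantisation condition is nλ = 2πr_n.
r_n = n²a₀/Z = 324 pm
λ = 2πr_n/n = 2π·324/7 = 291 pm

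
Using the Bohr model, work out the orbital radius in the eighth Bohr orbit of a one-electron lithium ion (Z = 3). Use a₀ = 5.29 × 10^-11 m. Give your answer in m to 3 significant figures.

1.13 × 10^-9 m

r_n = n²a₀/Z = 8² × 5.29 × 10^-11 / 3
    = 64 × 5.29 × 10^-11 / 3 = 1.13 × 10^-9 m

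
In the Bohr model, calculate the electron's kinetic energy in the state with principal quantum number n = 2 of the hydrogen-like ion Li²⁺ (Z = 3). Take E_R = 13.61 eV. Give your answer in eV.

For a Coulomb orbit the virial theorem gives K = −E_n.
E_n = −E_R·Z²/n², so K = E_R·Z²/n² = 13.61 × 3²/2² = 30.62 eV

30.62 eV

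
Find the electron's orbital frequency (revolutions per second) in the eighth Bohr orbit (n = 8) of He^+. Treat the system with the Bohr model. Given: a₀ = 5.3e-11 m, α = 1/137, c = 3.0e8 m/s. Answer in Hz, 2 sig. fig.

5.1e13 Hz

r = n²a₀/Z = 1.7e-9 m, v = Zαc/n = 5.5e5 m/s
f = v/(2πr) = 5.1e13 Hz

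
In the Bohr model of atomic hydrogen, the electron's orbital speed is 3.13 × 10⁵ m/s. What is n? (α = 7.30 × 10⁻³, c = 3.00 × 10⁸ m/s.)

7

v_n = Zαc/n ⇒ n = Zαc/v = 1 × 0.00730 × 3.00 × 10⁸ / 3.13 × 10⁵ ≈ 7.00
n = 7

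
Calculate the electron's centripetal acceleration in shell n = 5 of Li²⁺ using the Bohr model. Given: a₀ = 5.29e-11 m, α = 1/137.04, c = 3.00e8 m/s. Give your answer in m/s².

3.91e21 m/s²

r = n²a₀/Z = 4.41e-10 m, v = Zαc/n = 1.31e6 m/s
a = v²/r = (1.31e6)² / 4.41e-10 = 3.91e21 m/s²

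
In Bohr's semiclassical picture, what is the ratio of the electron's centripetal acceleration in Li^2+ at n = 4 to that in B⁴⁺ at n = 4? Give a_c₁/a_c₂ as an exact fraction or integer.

27/125

a_c ∝ Z^3 · n^-4
a_c₁/a_c₂ = (3/5)^3 · (4/4)^-4 = 27/125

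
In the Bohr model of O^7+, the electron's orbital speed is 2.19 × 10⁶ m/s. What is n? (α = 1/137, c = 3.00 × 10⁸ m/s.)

8

v_n = Zαc/n ⇒ n = Zαc/v = 8 × 0.00730 × 3.00 × 10⁸ / 2.19 × 10⁶ ≈ 8.00
n = 8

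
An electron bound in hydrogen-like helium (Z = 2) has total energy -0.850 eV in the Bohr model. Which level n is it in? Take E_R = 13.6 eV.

8

E_n = −E_R Z²/n² ⇒ n² = E_R Z²/(−E_n) = 13.6 × 2² / 0.850 ≈ 64.00
n = 8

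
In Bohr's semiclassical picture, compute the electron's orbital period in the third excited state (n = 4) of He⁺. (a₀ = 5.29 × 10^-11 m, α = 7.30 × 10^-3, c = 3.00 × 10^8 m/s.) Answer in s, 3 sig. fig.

2.43 × 10^-15 s

r = n²a₀/Z = 4²·5.29 × 10^-11/2 = 4.23 × 10^-10 m
v = Zαc/n = 2·0.00730·3.00 × 10^8/4 = 1.09 × 10^6 m/s
T = 2πr/v = 2.43 × 10^-15 s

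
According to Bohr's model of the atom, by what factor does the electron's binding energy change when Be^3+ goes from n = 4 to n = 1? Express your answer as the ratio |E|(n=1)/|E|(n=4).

|E| ∝ Z^2 · n^-2; with Z fixed, |E| ∝ n^-2.
|E|(n=1)/|E|(n=4) = (1/4)^-2 = 16

16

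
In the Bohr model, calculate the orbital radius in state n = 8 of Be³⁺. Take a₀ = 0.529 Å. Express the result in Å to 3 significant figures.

r_n = n²a₀/Z = 8² × 0.529 / 4
    = 64 × 0.529 / 4 = 8.46 Å

8.46 Å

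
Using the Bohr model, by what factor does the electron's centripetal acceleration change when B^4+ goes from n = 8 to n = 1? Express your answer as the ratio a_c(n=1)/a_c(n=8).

a_c ∝ Z^3 · n^-4; with Z fixed, a_c ∝ n^-4.
a_c(n=1)/a_c(n=8) = (1/8)^-4 = 4096

4096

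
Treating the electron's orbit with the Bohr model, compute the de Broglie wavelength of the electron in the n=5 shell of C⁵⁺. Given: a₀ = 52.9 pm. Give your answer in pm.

The Bohr quantisation condition is nλ = 2πr_n.
r_n = n²a₀/Z = 220 pm
λ = 2πr_n/n = 2π·220/5 = 277 pm

277 pm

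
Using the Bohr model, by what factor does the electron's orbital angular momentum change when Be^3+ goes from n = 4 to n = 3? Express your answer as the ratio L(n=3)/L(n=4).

L = nℏ depends only on n, so L ∝ n.
L(n=3)/L(n=4) = (3/4)^1 = 3/4

3/4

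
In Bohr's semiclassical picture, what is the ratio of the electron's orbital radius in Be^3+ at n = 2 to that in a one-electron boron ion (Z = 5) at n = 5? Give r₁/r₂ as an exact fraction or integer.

1/5

r ∝ Z^-1 · n^2
r₁/r₂ = (4/5)^-1 · (2/5)^2 = 1/5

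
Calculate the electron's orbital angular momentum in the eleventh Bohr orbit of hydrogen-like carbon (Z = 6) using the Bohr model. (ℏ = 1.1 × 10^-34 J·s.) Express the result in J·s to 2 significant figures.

1.2 × 10^-33 J·s

L_n = nℏ = 11 × 1.1 × 10^-34 = 1.2 × 10^-33 J·s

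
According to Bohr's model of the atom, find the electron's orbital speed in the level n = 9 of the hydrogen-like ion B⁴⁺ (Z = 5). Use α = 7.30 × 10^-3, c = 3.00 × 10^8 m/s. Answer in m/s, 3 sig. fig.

1.22 × 10^6 m/s

v_n = Zαc/n = 5 × 0.00730 × 3.00 × 10^8 / 9
    = 1.22 × 10^6 m/s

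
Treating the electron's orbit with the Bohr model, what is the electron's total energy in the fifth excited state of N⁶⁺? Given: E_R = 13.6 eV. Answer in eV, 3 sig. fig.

E_n = −E_R·Z²/n² = −13.6 × 7²/6² = -18.5 eV

-18.5 eV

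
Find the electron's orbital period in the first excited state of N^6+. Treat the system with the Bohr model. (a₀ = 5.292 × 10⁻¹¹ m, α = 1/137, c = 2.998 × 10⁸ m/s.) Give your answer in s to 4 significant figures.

2.481 × 10⁻¹⁷ s

r = n²a₀/Z = 2²·5.292 × 10⁻¹¹/7 = 3.024 × 10⁻¹¹ m
v = Zαc/n = 7·0.007299·2.998 × 10⁸/2 = 7.659 × 10⁶ m/s
T = 2πr/v = 2.481 × 10⁻¹⁷ s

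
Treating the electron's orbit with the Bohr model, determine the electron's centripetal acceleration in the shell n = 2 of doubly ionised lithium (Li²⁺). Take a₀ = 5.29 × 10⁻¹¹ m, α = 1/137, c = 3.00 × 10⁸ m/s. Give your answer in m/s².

r = n²a₀/Z = 7.05 × 10⁻¹¹ m, v = Zαc/n = 3.28 × 10⁶ m/s
a = v²/r = (3.28 × 10⁶)² / 7.05 × 10⁻¹¹ = 1.53 × 10²³ m/s²

1.53 × 10²³ m/s²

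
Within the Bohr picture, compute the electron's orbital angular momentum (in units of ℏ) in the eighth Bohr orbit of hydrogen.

L_n = nℏ, so L/ℏ = n = 8.

8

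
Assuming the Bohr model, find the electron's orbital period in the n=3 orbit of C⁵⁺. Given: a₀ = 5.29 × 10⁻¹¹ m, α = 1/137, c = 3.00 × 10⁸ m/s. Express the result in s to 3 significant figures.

1.14 × 10⁻¹⁶ s

r = n²a₀/Z = 3²·5.29 × 10⁻¹¹/6 = 7.94 × 10⁻¹¹ m
v = Zαc/n = 6·0.00730·3.00 × 10⁸/3 = 4.38 × 10⁶ m/s
T = 2πr/v = 1.14 × 10⁻¹⁶ s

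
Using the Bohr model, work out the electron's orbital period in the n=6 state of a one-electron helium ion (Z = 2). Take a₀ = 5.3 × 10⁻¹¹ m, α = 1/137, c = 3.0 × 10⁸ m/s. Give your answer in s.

r = n²a₀/Z = 6²·5.3 × 10⁻¹¹/2 = 9.5 × 10⁻¹⁰ m
v = Zαc/n = 2·0.0073·3.0 × 10⁸/6 = 7.3 × 10⁵ m/s
T = 2πr/v = 8.2 × 10⁻¹⁵ s

8.2 × 10⁻¹⁵ s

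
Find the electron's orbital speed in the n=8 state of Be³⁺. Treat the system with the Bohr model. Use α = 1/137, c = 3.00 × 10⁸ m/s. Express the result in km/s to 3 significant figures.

v_n = Zαc/n = 4 × 0.00730 × 3.00 × 10⁸ / 8
    = 1090 km/s

1090 km/s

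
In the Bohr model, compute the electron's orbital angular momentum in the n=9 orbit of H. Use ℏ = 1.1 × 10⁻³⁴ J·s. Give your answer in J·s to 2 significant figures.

9.9 × 10⁻³⁴ J·s

L_n = nℏ = 9 × 1.1 × 10⁻³⁴ = 9.9 × 10⁻³⁴ J·s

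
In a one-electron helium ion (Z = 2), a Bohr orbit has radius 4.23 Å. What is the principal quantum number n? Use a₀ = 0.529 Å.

r_n = n²a₀/Z ⇒ n² = rZ/a₀ = 4.23 × 2 / 0.529 ≈ 15.99
n = 4

4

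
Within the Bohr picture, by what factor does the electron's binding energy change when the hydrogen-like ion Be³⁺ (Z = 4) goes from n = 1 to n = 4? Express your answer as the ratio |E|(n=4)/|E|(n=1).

|E| ∝ Z^2 · n^-2; with Z fixed, |E| ∝ n^-2.
|E|(n=4)/|E|(n=1) = (4/1)^-2 = 1/16

1/16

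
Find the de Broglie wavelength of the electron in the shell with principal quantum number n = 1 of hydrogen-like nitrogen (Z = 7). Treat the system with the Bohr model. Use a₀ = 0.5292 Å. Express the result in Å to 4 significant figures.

The Bohr quantisation condition is nλ = 2πr_n.
r_n = n²a₀/Z = 0.07560 Å
λ = 2πr_n/n = 2π·0.07560/1 = 0.4750 Å

0.4750 Å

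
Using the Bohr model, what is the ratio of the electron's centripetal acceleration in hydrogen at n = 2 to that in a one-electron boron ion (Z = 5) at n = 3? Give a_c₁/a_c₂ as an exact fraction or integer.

a_c ∝ Z^3 · n^-4
a_c₁/a_c₂ = (1/5)^3 · (2/3)^-4 = 81/2000

81/2000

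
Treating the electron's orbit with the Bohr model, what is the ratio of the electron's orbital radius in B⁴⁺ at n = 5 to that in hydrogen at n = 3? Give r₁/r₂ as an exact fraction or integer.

r ∝ Z^-1 · n^2
r₁/r₂ = (5/1)^-1 · (5/3)^2 = 5/9

5/9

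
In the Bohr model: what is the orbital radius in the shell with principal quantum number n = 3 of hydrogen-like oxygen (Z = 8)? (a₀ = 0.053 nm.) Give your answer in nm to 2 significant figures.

r_n = n²a₀/Z = 3² × 0.053 / 8
    = 9 × 0.053 / 8 = 0.060 nm

0.060 nm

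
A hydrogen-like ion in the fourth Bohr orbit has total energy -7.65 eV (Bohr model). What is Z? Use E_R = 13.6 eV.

3

E_n = −E_R Z²/n² ⇒ Z² = −E_n n²/E_R = 7.65 × 4² / 13.6 ≈ 9.00
Z = 3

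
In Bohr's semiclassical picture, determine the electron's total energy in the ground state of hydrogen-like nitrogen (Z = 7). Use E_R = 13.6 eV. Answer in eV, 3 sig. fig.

-666 eV

E_n = −E_R·Z²/n² = −13.6 × 7²/1² = -666 eV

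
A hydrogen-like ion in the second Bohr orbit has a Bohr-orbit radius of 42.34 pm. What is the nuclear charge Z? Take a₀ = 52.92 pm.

5

r_n = n²a₀/Z ⇒ Z = n²a₀/r = 2² × 52.92 / 42.34 ≈ 5.00
Z = 5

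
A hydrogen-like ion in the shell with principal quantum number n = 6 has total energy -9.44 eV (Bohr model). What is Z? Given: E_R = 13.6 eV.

E_n = −E_R Z²/n² ⇒ Z² = −E_n n²/E_R = 9.44 × 6² / 13.6 ≈ 24.99
Z = 5

5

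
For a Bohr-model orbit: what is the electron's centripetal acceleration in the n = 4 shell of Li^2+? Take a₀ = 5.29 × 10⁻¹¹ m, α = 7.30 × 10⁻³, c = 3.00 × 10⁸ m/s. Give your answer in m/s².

9.56 × 10²¹ m/s²

r = n²a₀/Z = 2.82 × 10⁻¹⁰ m, v = Zαc/n = 1.64 × 10⁶ m/s
a = v²/r = (1.64 × 10⁶)² / 2.82 × 10⁻¹⁰ = 9.56 × 10²¹ m/s²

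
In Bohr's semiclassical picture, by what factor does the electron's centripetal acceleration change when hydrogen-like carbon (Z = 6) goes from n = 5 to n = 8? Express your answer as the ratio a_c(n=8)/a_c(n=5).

a_c ∝ Z^3 · n^-4; with Z fixed, a_c ∝ n^-4.
a_c(n=8)/a_c(n=5) = (8/5)^-4 = 625/4096

625/4096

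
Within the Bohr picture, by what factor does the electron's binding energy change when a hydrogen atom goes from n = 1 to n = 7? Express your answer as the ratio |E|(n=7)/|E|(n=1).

1/49

|E| ∝ Z^2 · n^-2; with Z fixed, |E| ∝ n^-2.
|E|(n=7)/|E|(n=1) = (7/1)^-2 = 1/49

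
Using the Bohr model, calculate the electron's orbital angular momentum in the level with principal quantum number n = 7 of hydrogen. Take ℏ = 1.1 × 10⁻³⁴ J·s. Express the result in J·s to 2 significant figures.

L_n = nℏ = 7 × 1.1 × 10⁻³⁴ = 7.7 × 10⁻³⁴ J·s

7.7 × 10⁻³⁴ J·s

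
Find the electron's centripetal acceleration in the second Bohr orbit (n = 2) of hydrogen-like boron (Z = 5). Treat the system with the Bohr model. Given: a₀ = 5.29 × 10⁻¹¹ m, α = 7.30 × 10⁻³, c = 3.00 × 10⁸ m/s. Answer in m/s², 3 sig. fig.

r = n²a₀/Z = 4.23 × 10⁻¹¹ m, v = Zαc/n = 5.47 × 10⁶ m/s
a = v²/r = (5.47 × 10⁶)² / 4.23 × 10⁻¹¹ = 7.08 × 10²³ m/s²

7.08 × 10²³ m/s²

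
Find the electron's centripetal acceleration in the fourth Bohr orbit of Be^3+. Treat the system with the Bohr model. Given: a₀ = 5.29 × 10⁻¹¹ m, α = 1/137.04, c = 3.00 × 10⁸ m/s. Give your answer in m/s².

2.26 × 10²² m/s²

r = n²a₀/Z = 2.12 × 10⁻¹⁰ m, v = Zαc/n = 2.19 × 10⁶ m/s
a = v²/r = (2.19 × 10⁶)² / 2.12 × 10⁻¹⁰ = 2.26 × 10²² m/s²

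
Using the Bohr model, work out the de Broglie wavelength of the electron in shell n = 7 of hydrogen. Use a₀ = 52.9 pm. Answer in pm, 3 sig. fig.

The Bohr quantisation condition is nλ = 2πr_n.
r_n = n²a₀/Z = 2590 pm
λ = 2πr_n/n = 2π·2590/7 = 2330 pm

2330 pm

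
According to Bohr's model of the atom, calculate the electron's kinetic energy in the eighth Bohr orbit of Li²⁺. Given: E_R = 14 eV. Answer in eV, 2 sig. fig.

2.0 eV

For a Coulomb orbit the virial theorem gives K = −E_n.
E_n = −E_R·Z²/n², so K = E_R·Z²/n² = 14 × 3²/8² = 2.0 eV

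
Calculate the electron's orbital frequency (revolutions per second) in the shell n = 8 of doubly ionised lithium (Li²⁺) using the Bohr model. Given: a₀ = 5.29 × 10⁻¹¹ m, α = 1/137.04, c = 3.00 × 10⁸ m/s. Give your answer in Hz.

1.16 × 10¹⁴ Hz

r = n²a₀/Z = 1.13 × 10⁻⁹ m, v = Zαc/n = 8.21 × 10⁵ m/s
f = v/(2πr) = 1.16 × 10¹⁴ Hz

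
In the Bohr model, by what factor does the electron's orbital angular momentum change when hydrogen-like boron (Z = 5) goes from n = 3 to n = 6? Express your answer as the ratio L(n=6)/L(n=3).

L = nℏ depends only on n, so L ∝ n.
L(n=6)/L(n=3) = (6/3)^1 = 2

2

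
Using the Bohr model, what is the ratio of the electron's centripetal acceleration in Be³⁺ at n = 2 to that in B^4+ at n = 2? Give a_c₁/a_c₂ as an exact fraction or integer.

64/125

a_c ∝ Z^3 · n^-4
a_c₁/a_c₂ = (4/5)^3 · (2/2)^-4 = 64/125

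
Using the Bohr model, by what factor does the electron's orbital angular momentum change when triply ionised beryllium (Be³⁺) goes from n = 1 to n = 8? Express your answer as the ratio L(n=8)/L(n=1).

L = nℏ depends only on n, so L ∝ n.
L(n=8)/L(n=1) = (8/1)^1 = 8

8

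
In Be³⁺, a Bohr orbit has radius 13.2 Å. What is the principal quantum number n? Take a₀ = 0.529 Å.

r_n = n²a₀/Z ⇒ n² = rZ/a₀ = 13.2 × 4 / 0.529 ≈ 99.81
n = 10

10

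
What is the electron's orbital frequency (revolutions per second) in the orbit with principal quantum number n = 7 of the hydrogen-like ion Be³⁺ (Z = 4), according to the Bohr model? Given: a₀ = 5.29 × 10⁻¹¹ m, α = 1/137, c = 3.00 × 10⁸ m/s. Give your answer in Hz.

3.07 × 10¹⁴ Hz

r = n²a₀/Z = 6.48 × 10⁻¹⁰ m, v = Zαc/n = 1.25 × 10⁶ m/s
f = v/(2πr) = 3.07 × 10¹⁴ Hz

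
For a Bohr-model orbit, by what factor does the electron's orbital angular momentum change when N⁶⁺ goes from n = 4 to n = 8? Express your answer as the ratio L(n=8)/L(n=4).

L = nℏ depends only on n, so L ∝ n.
L(n=8)/L(n=4) = (8/4)^1 = 2

2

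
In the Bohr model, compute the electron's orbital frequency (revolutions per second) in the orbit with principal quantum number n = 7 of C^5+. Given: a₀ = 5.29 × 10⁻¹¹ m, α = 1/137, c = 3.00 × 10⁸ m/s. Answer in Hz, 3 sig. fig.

6.91 × 10¹⁴ Hz

r = n²a₀/Z = 4.32 × 10⁻¹⁰ m, v = Zαc/n = 1.88 × 10⁶ m/s
f = v/(2πr) = 6.91 × 10¹⁴ Hz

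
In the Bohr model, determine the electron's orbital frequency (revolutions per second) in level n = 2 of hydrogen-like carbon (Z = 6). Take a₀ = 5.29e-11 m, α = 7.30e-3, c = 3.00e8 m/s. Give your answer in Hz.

r = n²a₀/Z = 3.53e-11 m, v = Zαc/n = 6.57e6 m/s
f = v/(2πr) = 2.96e16 Hz

2.96e16 Hz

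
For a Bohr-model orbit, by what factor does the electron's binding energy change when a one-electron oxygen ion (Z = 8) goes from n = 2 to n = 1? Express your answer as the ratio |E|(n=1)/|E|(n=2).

|E| ∝ Z^2 · n^-2; with Z fixed, |E| ∝ n^-2.
|E|(n=1)/|E|(n=2) = (1/2)^-2 = 4

4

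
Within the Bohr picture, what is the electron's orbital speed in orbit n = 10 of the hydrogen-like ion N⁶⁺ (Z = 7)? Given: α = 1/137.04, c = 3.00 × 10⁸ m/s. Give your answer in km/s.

1530 km/s

v_n = Zαc/n = 7 × 0.00730 × 3.00 × 10⁸ / 10
    = 1530 km/s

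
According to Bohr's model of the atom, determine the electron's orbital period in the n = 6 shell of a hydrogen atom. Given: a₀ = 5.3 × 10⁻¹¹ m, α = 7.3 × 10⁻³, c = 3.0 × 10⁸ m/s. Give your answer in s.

r = n²a₀/Z = 6²·5.3 × 10⁻¹¹/1 = 1.9 × 10⁻⁹ m
v = Zαc/n = 1·0.0073·3.0 × 10⁸/6 = 3.6 × 10⁵ m/s
T = 2πr/v = 3.3 × 10⁻¹⁴ s

3.3 × 10⁻¹⁴ s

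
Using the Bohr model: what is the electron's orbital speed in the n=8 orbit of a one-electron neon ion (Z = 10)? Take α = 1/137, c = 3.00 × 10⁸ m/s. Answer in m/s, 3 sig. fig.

2.74 × 10⁶ m/s

v_n = Zαc/n = 10 × 0.00730 × 3.00 × 10⁸ / 8
    = 2.74 × 10⁶ m/s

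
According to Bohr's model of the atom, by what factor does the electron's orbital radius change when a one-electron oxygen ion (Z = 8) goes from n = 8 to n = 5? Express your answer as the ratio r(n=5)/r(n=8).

25/64

r ∝ Z^-1 · n^2; with Z fixed, r ∝ n^2.
r(n=5)/r(n=8) = (5/8)^2 = 25/64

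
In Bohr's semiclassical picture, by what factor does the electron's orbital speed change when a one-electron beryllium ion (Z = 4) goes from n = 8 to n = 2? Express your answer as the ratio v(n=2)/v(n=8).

v ∝ Z^1 · n^-1; with Z fixed, v ∝ n^-1.
v(n=2)/v(n=8) = (2/8)^-1 = 4

4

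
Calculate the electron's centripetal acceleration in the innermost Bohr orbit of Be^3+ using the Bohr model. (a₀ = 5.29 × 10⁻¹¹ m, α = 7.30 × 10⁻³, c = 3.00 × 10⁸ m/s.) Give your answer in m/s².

5.80 × 10²⁴ m/s²

r = n²a₀/Z = 1.32 × 10⁻¹¹ m, v = Zαc/n = 8.76 × 10⁶ m/s
a = v²/r = (8.76 × 10⁶)² / 1.32 × 10⁻¹¹ = 5.80 × 10²⁴ m/s²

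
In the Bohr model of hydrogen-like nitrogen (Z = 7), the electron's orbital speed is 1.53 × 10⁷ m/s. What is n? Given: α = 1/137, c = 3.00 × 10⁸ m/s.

v_n = Zαc/n ⇒ n = Zαc/v = 7 × 0.00730 × 3.00 × 10⁸ / 1.53 × 10⁷ ≈ 1.00
n = 1

1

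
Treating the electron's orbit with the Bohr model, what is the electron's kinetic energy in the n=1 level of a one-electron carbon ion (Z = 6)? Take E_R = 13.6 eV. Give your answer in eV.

490 eV

For a Coulomb orbit the virial theorem gives K = −E_n.
E_n = −E_R·Z²/n², so K = E_R·Z²/n² = 13.6 × 6²/1² = 490 eV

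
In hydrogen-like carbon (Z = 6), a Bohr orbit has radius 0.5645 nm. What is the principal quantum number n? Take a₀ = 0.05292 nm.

8

r_n = n²a₀/Z ⇒ n² = rZ/a₀ = 0.5645 × 6 / 0.05292 ≈ 64.00
n = 8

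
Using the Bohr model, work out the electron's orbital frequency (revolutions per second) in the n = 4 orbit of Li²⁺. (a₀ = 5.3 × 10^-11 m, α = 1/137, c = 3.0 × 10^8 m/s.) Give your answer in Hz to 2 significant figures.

r = n²a₀/Z = 2.8 × 10^-10 m, v = Zαc/n = 1.6 × 10^6 m/s
f = v/(2πr) = 9.2 × 10^14 Hz

9.2 × 10^14 Hz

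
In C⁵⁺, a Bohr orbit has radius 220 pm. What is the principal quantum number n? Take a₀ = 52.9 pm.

r_n = n²a₀/Z ⇒ n² = rZ/a₀ = 220 × 6 / 52.9 ≈ 24.95
n = 5

5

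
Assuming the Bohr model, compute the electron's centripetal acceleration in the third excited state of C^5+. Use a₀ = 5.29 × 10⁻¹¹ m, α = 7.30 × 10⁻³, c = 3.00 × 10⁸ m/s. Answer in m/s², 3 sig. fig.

7.65 × 10²² m/s²

r = n²a₀/Z = 1.41 × 10⁻¹⁰ m, v = Zαc/n = 3.29 × 10⁶ m/s
a = v²/r = (3.29 × 10⁶)² / 1.41 × 10⁻¹⁰ = 7.65 × 10²² m/s²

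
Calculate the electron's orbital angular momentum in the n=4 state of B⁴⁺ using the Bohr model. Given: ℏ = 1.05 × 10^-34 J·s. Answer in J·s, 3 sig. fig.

L_n = nℏ = 4 × 1.05 × 10^-34 = 4.20 × 10^-34 J·s

4.20 × 10^-34 J·s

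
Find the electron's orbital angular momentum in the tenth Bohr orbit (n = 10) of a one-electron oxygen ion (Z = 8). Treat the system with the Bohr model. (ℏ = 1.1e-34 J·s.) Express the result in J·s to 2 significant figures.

1.1e-33 J·s

L_n = nℏ = 10 × 1.1e-34 = 1.1e-33 J·s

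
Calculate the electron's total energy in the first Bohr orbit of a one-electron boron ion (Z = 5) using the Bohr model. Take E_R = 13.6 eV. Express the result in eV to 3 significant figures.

E_n = −E_R·Z²/n² = −13.6 × 5²/1² = -340 eV

-340 eV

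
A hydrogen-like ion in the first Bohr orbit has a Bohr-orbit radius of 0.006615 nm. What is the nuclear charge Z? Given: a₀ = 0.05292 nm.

8

r_n = n²a₀/Z ⇒ Z = n²a₀/r = 1² × 0.05292 / 0.006615 ≈ 8.00
Z = 8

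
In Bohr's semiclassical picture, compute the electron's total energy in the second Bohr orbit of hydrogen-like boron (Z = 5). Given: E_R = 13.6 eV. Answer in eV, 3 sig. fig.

-85.0 eV

E_n = −E_R·Z²/n² = −13.6 × 5²/2² = -85.0 eV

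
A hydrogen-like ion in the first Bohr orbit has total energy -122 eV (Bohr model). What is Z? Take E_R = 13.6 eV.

E_n = −E_R Z²/n² ⇒ Z² = −E_n n²/E_R = 122 × 1² / 13.6 ≈ 8.97
Z = 3

3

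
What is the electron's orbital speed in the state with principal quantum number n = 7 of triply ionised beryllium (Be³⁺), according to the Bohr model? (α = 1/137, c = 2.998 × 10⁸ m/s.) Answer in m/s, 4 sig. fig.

1.250 × 10⁶ m/s

v_n = Zαc/n = 4 × 0.007299 × 2.998 × 10⁸ / 7
    = 1.250 × 10⁶ m/s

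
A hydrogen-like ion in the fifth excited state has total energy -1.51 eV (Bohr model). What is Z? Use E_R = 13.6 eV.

E_n = −E_R Z²/n² ⇒ Z² = −E_n n²/E_R = 1.51 × 6² / 13.6 ≈ 4.00
Z = 2

2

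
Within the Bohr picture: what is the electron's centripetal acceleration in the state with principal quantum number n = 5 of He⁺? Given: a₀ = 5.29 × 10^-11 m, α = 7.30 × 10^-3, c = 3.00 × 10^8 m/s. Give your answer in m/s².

r = n²a₀/Z = 6.61 × 10^-10 m, v = Zαc/n = 8.76 × 10^5 m/s
a = v²/r = (8.76 × 10^5)² / 6.61 × 10^-10 = 1.16 × 10^21 m/s²

1.16 × 10^21 m/s²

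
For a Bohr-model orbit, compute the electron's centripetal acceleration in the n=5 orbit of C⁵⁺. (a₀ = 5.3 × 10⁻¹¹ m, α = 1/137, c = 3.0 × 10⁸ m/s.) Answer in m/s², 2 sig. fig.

r = n²a₀/Z = 2.2 × 10⁻¹⁰ m, v = Zαc/n = 2.6 × 10⁶ m/s
a = v²/r = (2.6 × 10⁶)² / 2.2 × 10⁻¹⁰ = 3.1 × 10²² m/s²

3.1 × 10²² m/s²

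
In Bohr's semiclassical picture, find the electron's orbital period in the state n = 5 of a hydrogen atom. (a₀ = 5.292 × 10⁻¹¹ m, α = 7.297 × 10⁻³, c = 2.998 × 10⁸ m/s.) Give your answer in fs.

19.00 fs

r = n²a₀/Z = 5²·5.292 × 10⁻¹¹/1 = 1.323 × 10⁻⁹ m
v = Zαc/n = 1·0.007297·2.998 × 10⁸/5 = 4.375 × 10⁵ m/s
T = 2πr/v = 1.900 × 10⁻¹⁴ s = 19.00 fs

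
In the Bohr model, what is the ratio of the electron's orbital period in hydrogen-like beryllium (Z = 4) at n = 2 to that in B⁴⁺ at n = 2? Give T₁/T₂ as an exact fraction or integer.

25/16

T ∝ Z^-2 · n^3
T₁/T₂ = (4/5)^-2 · (2/2)^3 = 25/16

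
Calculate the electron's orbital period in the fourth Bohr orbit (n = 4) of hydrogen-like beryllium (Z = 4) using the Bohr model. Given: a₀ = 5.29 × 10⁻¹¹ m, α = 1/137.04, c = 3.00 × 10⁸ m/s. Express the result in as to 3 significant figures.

r = n²a₀/Z = 4²·5.29 × 10⁻¹¹/4 = 2.12 × 10⁻¹⁰ m
v = Zαc/n = 4·0.00730·3.00 × 10⁸/4 = 2.19 × 10⁶ m/s
T = 2πr/v = 6.07 × 10⁻¹⁶ s = 607 as

607 as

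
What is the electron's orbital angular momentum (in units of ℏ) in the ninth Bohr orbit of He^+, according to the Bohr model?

9

L_n = nℏ, so L/ℏ = n = 9.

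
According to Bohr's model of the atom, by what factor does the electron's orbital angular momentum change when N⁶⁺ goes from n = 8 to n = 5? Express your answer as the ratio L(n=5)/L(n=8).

5/8

L = nℏ depends only on n, so L ∝ n.
L(n=5)/L(n=8) = (5/8)^1 = 5/8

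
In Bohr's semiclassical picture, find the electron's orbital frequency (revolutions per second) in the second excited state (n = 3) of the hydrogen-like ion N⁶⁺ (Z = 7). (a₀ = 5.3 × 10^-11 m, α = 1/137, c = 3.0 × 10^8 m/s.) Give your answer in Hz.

r = n²a₀/Z = 6.8 × 10^-11 m, v = Zαc/n = 5.1 × 10^6 m/s
f = v/(2πr) = 1.2 × 10^16 Hz

1.2 × 10^16 Hz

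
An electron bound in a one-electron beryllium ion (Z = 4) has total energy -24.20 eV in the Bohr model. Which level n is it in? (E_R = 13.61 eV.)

3

E_n = −E_R Z²/n² ⇒ n² = E_R Z²/(−E_n) = 13.61 × 4² / 24.20 ≈ 9.00
n = 3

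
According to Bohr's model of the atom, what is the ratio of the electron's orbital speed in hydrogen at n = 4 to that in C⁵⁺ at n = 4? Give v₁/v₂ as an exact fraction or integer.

v ∝ Z^1 · n^-1
v₁/v₂ = (1/6)^1 · (4/4)^-1 = 1/6

1/6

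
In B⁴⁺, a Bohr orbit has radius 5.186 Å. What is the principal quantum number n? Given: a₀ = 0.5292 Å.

r_n = n²a₀/Z ⇒ n² = rZ/a₀ = 5.186 × 5 / 0.5292 ≈ 49.00
n = 7

7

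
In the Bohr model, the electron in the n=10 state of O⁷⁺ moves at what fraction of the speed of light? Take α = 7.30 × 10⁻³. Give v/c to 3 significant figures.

v_n = Zαc/n, so v/c = Zα/n = 8 × 0.00730 / 10 = 0.00584

0.00584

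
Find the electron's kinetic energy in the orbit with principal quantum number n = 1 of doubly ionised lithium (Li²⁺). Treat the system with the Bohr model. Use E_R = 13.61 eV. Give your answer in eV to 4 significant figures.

122.5 eV

For a Coulomb orbit the virial theorem gives K = −E_n.
E_n = −E_R·Z²/n², so K = E_R·Z²/n² = 13.61 × 3²/1² = 122.5 eV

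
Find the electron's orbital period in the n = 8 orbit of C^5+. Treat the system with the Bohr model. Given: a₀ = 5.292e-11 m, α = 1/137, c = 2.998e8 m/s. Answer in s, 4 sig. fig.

2.161e-15 s

r = n²a₀/Z = 8²·5.292e-11/6 = 5.645e-10 m
v = Zαc/n = 6·0.007299·2.998e8/8 = 1.641e6 m/s
T = 2πr/v = 2.161e-15 s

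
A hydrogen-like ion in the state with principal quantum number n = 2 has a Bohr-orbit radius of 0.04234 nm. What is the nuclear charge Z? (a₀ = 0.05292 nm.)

r_n = n²a₀/Z ⇒ Z = n²a₀/r = 2² × 0.05292 / 0.04234 ≈ 5.00
Z = 5

5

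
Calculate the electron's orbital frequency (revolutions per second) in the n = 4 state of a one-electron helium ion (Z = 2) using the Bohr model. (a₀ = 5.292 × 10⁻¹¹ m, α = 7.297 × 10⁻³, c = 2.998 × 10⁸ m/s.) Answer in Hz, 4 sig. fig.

r = n²a₀/Z = 4.234 × 10⁻¹⁰ m, v = Zαc/n = 1.094 × 10⁶ m/s
f = v/(2πr) = 4.112 × 10¹⁴ Hz

4.112 × 10¹⁴ Hz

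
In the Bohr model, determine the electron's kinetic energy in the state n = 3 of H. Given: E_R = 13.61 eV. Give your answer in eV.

1.512 eV

For a Coulomb orbit the virial theorem gives K = −E_n.
E_n = −E_R·Z²/n², so K = E_R·Z²/n² = 13.61 × 1²/3² = 1.512 eV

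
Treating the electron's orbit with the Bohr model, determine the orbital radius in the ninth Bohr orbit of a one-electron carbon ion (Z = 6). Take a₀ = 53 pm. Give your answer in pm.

r_n = n²a₀/Z = 9² × 53 / 6
    = 81 × 53 / 6 = 720 pm

720 pm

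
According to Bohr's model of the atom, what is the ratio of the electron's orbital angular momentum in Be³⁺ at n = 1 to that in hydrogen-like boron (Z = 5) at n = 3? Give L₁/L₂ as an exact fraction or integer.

L = nℏ is independent of Z.
L₁/L₂ = n₁/n₂ = 1/3 = 1/3

1/3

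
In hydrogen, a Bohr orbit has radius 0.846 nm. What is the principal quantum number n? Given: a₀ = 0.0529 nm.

r_n = n²a₀/Z ⇒ n² = rZ/a₀ = 0.846 × 1 / 0.0529 ≈ 15.99
n = 4

4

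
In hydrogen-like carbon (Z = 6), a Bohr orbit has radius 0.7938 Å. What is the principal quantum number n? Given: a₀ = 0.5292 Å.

3

r_n = n²a₀/Z ⇒ n² = rZ/a₀ = 0.7938 × 6 / 0.5292 ≈ 9.00
n = 3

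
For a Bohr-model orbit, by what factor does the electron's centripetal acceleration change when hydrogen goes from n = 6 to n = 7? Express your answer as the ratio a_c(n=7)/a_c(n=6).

a_c ∝ Z^3 · n^-4; with Z fixed, a_c ∝ n^-4.
a_c(n=7)/a_c(n=6) = (7/6)^-4 = 1296/2401

1296/2401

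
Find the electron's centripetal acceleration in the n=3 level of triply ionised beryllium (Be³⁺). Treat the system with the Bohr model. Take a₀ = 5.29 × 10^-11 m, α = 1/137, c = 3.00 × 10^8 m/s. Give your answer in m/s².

r = n²a₀/Z = 1.19 × 10^-10 m, v = Zαc/n = 2.92 × 10^6 m/s
a = v²/r = (2.92 × 10^6)² / 1.19 × 10^-10 = 7.16 × 10^22 m/s²

7.16 × 10^22 m/s²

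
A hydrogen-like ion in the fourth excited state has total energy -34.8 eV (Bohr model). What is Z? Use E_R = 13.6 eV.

E_n = −E_R Z²/n² ⇒ Z² = −E_n n²/E_R = 34.8 × 5² / 13.6 ≈ 63.97
Z = 8

8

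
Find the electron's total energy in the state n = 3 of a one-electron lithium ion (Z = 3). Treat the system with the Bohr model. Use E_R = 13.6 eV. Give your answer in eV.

E_n = −E_R·Z²/n² = −13.6 × 3²/3² = -13.6 eV

-13.6 eV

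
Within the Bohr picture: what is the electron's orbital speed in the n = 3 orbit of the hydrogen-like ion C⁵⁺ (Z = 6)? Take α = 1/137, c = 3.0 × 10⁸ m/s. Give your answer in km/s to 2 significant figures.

4400 km/s

v_n = Zαc/n = 6 × 0.0073 × 3.0 × 10⁸ / 3
    = 4400 km/s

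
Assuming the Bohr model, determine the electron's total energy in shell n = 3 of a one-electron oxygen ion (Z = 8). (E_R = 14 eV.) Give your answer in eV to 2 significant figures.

-100 eV

E_n = −E_R·Z²/n² = −14 × 8²/3² = -100 eV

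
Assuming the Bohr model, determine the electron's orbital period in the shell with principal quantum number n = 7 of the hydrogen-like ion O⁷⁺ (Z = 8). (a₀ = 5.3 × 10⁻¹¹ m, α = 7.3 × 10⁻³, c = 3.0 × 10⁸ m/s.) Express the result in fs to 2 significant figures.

0.81 fs

r = n²a₀/Z = 7²·5.3 × 10⁻¹¹/8 = 3.2 × 10⁻¹⁰ m
v = Zαc/n = 8·0.0073·3.0 × 10⁸/7 = 2.5 × 10⁶ m/s
T = 2πr/v = 8.1 × 10⁻¹⁶ s = 0.81 fs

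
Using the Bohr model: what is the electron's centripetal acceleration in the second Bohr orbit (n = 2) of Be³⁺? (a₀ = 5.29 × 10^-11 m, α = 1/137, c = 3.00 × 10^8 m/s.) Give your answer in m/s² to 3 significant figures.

3.63 × 10^23 m/s²

r = n²a₀/Z = 5.29 × 10^-11 m, v = Zαc/n = 4.38 × 10^6 m/s
a = v²/r = (4.38 × 10^6)² / 5.29 × 10^-11 = 3.63 × 10^23 m/s²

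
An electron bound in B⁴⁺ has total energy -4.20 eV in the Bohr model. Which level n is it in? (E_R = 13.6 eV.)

E_n = −E_R Z²/n² ⇒ n² = E_R Z²/(−E_n) = 13.6 × 5² / 4.20 ≈ 80.95
n = 9

9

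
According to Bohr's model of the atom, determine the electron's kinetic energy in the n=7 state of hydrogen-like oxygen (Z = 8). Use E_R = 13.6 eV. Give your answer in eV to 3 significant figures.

For a Coulomb orbit the virial theorem gives K = −E_n.
E_n = −E_R·Z²/n², so K = E_R·Z²/n² = 13.6 × 8²/7² = 17.8 eV

17.8 eV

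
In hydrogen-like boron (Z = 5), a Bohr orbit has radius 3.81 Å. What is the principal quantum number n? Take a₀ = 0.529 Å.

6

r_n = n²a₀/Z ⇒ n² = rZ/a₀ = 3.81 × 5 / 0.529 ≈ 36.01
n = 6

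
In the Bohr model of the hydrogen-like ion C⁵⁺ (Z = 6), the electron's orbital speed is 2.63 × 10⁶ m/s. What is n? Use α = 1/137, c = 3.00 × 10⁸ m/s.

5

v_n = Zαc/n ⇒ n = Zαc/v = 6 × 0.00730 × 3.00 × 10⁸ / 2.63 × 10⁶ ≈ 5.00
n = 5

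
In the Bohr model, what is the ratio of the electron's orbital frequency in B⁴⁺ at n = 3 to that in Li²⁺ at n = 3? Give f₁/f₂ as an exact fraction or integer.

f ∝ Z^2 · n^-3
f₁/f₂ = (5/3)^2 · (3/3)^-3 = 25/9

25/9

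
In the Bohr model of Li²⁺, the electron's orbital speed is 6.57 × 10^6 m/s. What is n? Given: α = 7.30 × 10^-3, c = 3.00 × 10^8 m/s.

v_n = Zαc/n ⇒ n = Zαc/v = 3 × 0.00730 × 3.00 × 10^8 / 6.57 × 10^6 ≈ 1.00
n = 1

1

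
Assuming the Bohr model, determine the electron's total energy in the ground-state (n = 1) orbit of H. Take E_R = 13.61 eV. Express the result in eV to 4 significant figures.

-13.61 eV

E_n = −E_R·Z²/n² = −13.61 × 1²/1² = -13.61 eV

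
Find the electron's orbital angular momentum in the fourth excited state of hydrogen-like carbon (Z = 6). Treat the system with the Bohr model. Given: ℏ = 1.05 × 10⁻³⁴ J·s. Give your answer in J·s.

L_n = nℏ = 5 × 1.05 × 10⁻³⁴ = 5.25 × 10⁻³⁴ J·s

5.25 × 10⁻³⁴ J·s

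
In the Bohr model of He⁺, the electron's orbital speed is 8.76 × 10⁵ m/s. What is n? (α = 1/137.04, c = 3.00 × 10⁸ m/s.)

v_n = Zαc/n ⇒ n = Zαc/v = 2 × 0.00730 × 3.00 × 10⁸ / 8.76 × 10⁵ ≈ 5.00
n = 5

5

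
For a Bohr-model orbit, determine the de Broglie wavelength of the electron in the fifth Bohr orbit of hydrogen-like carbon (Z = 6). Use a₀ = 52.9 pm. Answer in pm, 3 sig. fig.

The Bohr quantisation condition is nλ = 2πr_n.
r_n = n²a₀/Z = 220 pm
λ = 2πr_n/n = 2π·220/5 = 277 pm

277 pm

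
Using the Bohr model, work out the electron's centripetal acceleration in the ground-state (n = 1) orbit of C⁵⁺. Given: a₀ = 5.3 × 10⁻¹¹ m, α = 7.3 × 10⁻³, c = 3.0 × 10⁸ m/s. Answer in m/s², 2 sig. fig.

2.0 × 10²⁵ m/s²

r = n²a₀/Z = 8.8 × 10⁻¹² m, v = Zαc/n = 1.3 × 10⁷ m/s
a = v²/r = (1.3 × 10⁷)² / 8.8 × 10⁻¹² = 2.0 × 10²⁵ m/s²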